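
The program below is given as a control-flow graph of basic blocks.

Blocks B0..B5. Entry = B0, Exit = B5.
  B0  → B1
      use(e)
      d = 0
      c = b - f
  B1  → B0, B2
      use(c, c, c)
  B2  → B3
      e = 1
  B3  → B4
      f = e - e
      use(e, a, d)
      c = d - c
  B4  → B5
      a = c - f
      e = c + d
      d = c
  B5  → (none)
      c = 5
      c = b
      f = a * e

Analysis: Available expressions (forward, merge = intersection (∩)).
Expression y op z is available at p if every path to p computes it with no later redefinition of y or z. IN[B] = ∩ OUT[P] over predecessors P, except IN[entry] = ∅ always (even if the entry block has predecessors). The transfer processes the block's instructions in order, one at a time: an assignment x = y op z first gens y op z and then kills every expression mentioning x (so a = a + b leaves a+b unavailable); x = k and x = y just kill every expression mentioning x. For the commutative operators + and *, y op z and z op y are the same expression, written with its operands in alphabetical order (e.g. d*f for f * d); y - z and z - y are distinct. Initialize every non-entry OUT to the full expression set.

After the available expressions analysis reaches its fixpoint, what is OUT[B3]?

Answer: {e-e}

Trace:
Fixpoint table:
  B0:  IN={}  OUT={b-f}
  B1:  IN={b-f}  OUT={b-f}
  B2:  IN={b-f}  OUT={b-f}
  B3:  IN={b-f}  OUT={e-e}
  B4:  IN={e-e}  OUT={c-f}
  B5:  IN={c-f}  OUT={a*e}

Merge at B3: IN[B3] = OUT[B2] = {b-f}
Applying B3's transfer function to that IN value gives OUT[B3] (row B3 above).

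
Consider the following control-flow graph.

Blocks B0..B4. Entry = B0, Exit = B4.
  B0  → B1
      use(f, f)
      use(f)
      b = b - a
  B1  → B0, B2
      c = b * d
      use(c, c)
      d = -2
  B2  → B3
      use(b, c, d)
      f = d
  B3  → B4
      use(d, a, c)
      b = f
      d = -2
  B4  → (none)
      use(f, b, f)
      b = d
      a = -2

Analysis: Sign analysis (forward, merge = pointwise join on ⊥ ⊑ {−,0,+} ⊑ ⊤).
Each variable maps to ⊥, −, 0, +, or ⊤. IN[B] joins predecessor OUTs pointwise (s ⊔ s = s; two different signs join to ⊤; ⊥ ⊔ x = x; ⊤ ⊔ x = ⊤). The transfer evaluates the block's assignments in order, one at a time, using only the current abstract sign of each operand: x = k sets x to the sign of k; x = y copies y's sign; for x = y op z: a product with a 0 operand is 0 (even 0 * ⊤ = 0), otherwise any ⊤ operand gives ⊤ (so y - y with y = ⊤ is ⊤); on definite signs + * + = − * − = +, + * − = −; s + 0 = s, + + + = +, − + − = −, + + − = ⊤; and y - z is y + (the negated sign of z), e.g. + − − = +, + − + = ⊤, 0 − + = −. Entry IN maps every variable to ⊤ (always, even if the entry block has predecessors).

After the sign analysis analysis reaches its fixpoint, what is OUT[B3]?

Fixpoint table:
  B0:  IN=(all ⊤)  OUT=(all ⊤)
  B1:  IN=(all ⊤)  OUT={d:-; rest ⊤}
  B2:  IN={d:-; rest ⊤}  OUT={d:-, f:-; rest ⊤}
  B3:  IN={d:-, f:-; rest ⊤}  OUT={b:-, d:-, f:-; rest ⊤}
  B4:  IN={b:-, d:-, f:-; rest ⊤}  OUT={a:-, b:-, d:-, f:-; rest ⊤}

Merge at B3: IN[B3] = OUT[B2] = {a: ⊤, b: ⊤, c: ⊤, d: -, e: ⊤, f: -}
Applying B3's transfer function to that IN value gives OUT[B3] (row B3 above).

Answer: {a: ⊤, b: -, c: ⊤, d: -, e: ⊤, f: -}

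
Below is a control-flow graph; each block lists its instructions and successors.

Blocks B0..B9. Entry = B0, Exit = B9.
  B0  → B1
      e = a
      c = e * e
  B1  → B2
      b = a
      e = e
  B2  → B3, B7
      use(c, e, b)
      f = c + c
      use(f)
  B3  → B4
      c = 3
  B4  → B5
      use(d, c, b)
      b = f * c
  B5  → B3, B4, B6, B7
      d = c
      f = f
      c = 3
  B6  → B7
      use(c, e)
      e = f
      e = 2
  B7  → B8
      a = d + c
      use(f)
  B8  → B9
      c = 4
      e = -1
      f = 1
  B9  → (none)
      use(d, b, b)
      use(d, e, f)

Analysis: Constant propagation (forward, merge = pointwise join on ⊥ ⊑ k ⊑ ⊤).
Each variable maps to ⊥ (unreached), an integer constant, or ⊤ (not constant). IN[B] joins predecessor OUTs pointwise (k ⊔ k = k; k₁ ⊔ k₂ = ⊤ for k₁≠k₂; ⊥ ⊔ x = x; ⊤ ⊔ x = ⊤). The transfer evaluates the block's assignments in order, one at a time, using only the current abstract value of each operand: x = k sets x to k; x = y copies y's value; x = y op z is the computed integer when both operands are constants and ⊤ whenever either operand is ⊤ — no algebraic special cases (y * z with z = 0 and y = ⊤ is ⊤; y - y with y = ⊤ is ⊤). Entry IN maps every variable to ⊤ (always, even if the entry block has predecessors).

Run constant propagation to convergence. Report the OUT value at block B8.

Converged values:
  B0:  IN=(all ⊤)  OUT=(all ⊤)
  B1:  IN=(all ⊤)  OUT=(all ⊤)
  B2:  IN=(all ⊤)  OUT=(all ⊤)
  B3:  IN=(all ⊤)  OUT={c:3; rest ⊤}
  B4:  IN={c:3; rest ⊤}  OUT={c:3; rest ⊤}
  B5:  IN={c:3; rest ⊤}  OUT={c:3, d:3; rest ⊤}
  B6:  IN={c:3, d:3; rest ⊤}  OUT={c:3, d:3, e:2; rest ⊤}
  B7:  IN=(all ⊤)  OUT=(all ⊤)
  B8:  IN=(all ⊤)  OUT={c:4, e:-1, f:1; rest ⊤}
  B9:  IN={c:4, e:-1, f:1; rest ⊤}  OUT={c:4, e:-1, f:1; rest ⊤}

Merge at B8: IN[B8] = OUT[B7] = {a: ⊤, b: ⊤, c: ⊤, d: ⊤, e: ⊤, f: ⊤}
Applying B8's transfer function to that IN value gives OUT[B8] (row B8 above).

Answer: {a: ⊤, b: ⊤, c: 4, d: ⊤, e: -1, f: 1}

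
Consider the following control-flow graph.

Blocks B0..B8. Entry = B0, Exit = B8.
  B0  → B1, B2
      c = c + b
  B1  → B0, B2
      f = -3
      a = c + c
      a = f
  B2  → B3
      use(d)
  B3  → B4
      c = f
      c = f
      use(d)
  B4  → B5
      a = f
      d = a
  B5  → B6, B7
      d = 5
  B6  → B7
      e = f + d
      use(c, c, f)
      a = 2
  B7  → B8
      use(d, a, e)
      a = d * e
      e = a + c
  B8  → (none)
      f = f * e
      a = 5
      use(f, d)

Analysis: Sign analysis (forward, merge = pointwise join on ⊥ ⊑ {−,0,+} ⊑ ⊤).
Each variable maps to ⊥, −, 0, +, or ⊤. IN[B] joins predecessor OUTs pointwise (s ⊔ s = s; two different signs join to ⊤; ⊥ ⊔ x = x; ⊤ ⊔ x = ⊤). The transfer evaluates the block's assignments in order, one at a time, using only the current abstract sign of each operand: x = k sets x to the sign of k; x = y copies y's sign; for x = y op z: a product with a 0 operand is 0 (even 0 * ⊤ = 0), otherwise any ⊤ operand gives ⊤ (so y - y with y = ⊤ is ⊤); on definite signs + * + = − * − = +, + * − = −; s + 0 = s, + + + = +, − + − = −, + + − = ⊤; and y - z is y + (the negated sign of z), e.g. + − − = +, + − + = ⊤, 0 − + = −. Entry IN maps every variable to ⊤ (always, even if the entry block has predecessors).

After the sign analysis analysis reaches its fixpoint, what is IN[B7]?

Converged values:
  B0: | IN=(all ⊤) | OUT=(all ⊤)
  B1: | IN=(all ⊤) | OUT={a:-, f:-; rest ⊤}
  B2: | IN=(all ⊤) | OUT=(all ⊤)
  B3: | IN=(all ⊤) | OUT=(all ⊤)
  B4: | IN=(all ⊤) | OUT=(all ⊤)
  B5: | IN=(all ⊤) | OUT={d:+; rest ⊤}
  B6: | IN={d:+; rest ⊤} | OUT={a:+, d:+; rest ⊤}
  B7: | IN={d:+; rest ⊤} | OUT={d:+; rest ⊤}
  B8: | IN={d:+; rest ⊤} | OUT={a:+, d:+; rest ⊤}

Merge at B7: IN[B7] = OUT[B5] ⊔ OUT[B6] = {a: ⊤, b: ⊤, c: ⊤, d: +, e: ⊤, f: ⊤}

Answer: {a: ⊤, b: ⊤, c: ⊤, d: +, e: ⊤, f: ⊤}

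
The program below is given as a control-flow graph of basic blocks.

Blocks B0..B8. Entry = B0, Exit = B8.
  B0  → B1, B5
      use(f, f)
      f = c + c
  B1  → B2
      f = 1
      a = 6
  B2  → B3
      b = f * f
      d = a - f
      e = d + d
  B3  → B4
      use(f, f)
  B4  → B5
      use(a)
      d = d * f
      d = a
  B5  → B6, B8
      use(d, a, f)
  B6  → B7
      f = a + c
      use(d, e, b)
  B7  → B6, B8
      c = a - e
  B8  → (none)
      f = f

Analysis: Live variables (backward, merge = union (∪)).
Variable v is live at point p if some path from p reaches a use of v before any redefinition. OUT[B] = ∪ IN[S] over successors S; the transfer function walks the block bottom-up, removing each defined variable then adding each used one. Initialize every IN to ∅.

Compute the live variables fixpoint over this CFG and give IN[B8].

Converged values:
  B0:   IN={a, b, c, d, e, f}   OUT={a, b, c, d, e, f}
  B1:   IN={c}   OUT={a, c, f}
  B2:   IN={a, c, f}   OUT={a, b, c, d, e, f}
  B3:   IN={a, b, c, d, e, f}   OUT={a, b, c, d, e, f}
  B4:   IN={a, b, c, d, e, f}   OUT={a, b, c, d, e, f}
  B5:   IN={a, b, c, d, e, f}   OUT={a, b, c, d, e, f}
  B6:   IN={a, b, c, d, e}   OUT={a, b, d, e, f}
  B7:   IN={a, b, d, e, f}   OUT={a, b, c, d, e, f}
  B8:   IN={f}   OUT={}

B8 is the boundary node: OUT[B8] = {}
Applying B8's transfer function to that OUT value gives IN[B8] (row B8 above).

Answer: {f}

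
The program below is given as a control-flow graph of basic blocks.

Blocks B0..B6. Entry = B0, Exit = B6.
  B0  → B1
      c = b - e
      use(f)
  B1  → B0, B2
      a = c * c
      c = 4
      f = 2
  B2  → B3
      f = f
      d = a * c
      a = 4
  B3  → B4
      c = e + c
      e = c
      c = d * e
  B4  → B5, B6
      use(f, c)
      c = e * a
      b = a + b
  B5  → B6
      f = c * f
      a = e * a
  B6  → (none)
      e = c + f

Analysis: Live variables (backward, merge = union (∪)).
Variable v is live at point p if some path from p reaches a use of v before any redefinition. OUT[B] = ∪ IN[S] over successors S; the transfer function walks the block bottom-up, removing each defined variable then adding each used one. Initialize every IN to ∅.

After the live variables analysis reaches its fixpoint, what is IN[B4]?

Per-block solution:
  B0:   IN={b, e, f}   OUT={b, c, e}
  B1:   IN={b, c, e}   OUT={a, b, c, e, f}
  B2:   IN={a, b, c, e, f}   OUT={a, b, c, d, e, f}
  B3:   IN={a, b, c, d, e, f}   OUT={a, b, c, e, f}
  B4:   IN={a, b, c, e, f}   OUT={a, c, e, f}
  B5:   IN={a, c, e, f}   OUT={c, f}
  B6:   IN={c, f}   OUT={}

Merge at B4: OUT[B4] = IN[B5] ⊔ IN[B6] = {a, c, e, f}
Applying B4's transfer function to that OUT value gives IN[B4] (row B4 above).

Answer: {a, b, c, e, f}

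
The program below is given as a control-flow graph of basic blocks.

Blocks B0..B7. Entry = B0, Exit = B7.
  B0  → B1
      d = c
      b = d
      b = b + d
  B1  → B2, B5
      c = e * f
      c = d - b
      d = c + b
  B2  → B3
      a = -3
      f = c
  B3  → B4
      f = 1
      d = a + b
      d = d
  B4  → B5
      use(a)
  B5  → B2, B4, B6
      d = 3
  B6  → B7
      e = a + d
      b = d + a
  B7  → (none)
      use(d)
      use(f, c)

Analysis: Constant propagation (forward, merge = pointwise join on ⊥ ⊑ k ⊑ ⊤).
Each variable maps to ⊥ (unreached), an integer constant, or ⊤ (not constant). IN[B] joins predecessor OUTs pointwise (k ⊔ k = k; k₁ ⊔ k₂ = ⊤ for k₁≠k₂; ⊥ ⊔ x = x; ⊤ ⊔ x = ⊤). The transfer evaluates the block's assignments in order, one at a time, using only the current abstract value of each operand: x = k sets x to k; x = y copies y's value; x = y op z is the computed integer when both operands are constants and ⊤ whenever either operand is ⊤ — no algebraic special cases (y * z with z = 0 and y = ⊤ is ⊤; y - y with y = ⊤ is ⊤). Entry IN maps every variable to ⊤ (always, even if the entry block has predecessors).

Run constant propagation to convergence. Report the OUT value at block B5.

Per-block solution:
  B0: | IN=(all ⊤) | OUT=(all ⊤)
  B1: | IN=(all ⊤) | OUT=(all ⊤)
  B2: | IN=(all ⊤) | OUT={a:-3; rest ⊤}
  B3: | IN={a:-3; rest ⊤} | OUT={a:-3, f:1; rest ⊤}
  B4: | IN=(all ⊤) | OUT=(all ⊤)
  B5: | IN=(all ⊤) | OUT={d:3; rest ⊤}
  B6: | IN={d:3; rest ⊤} | OUT={d:3; rest ⊤}
  B7: | IN={d:3; rest ⊤} | OUT={d:3; rest ⊤}

Merge at B5: IN[B5] = OUT[B1] ⊔ OUT[B4] = {a: ⊤, b: ⊤, c: ⊤, d: ⊤, e: ⊤, f: ⊤}
Applying B5's transfer function to that IN value gives OUT[B5] (row B5 above).

Answer: {a: ⊤, b: ⊤, c: ⊤, d: 3, e: ⊤, f: ⊤}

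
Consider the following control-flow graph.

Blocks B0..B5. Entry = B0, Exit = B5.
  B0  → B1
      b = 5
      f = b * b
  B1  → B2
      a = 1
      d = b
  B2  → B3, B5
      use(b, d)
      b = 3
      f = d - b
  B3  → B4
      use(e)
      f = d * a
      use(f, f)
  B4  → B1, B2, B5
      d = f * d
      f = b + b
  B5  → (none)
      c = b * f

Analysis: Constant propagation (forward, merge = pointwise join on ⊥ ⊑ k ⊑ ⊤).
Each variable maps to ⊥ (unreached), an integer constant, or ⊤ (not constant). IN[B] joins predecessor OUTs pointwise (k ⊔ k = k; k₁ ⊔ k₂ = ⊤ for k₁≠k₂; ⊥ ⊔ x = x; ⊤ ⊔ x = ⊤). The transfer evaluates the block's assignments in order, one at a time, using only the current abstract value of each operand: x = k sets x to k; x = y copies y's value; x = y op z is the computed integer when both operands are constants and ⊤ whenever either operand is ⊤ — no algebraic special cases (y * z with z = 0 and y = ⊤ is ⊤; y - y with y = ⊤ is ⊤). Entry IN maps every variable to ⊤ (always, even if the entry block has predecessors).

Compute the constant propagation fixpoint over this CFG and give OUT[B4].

Per-block solution:
  B0:  IN=(all ⊤)  OUT={b:5, f:25; rest ⊤}
  B1:  IN=(all ⊤)  OUT={a:1; rest ⊤}
  B2:  IN={a:1; rest ⊤}  OUT={a:1, b:3; rest ⊤}
  B3:  IN={a:1, b:3; rest ⊤}  OUT={a:1, b:3; rest ⊤}
  B4:  IN={a:1, b:3; rest ⊤}  OUT={a:1, b:3, f:6; rest ⊤}
  B5:  IN={a:1, b:3; rest ⊤}  OUT={a:1, b:3; rest ⊤}

Merge at B4: IN[B4] = OUT[B3] = {a: 1, b: 3, c: ⊤, d: ⊤, e: ⊤, f: ⊤}
Applying B4's transfer function to that IN value gives OUT[B4] (row B4 above).

Answer: {a: 1, b: 3, c: ⊤, d: ⊤, e: ⊤, f: 6}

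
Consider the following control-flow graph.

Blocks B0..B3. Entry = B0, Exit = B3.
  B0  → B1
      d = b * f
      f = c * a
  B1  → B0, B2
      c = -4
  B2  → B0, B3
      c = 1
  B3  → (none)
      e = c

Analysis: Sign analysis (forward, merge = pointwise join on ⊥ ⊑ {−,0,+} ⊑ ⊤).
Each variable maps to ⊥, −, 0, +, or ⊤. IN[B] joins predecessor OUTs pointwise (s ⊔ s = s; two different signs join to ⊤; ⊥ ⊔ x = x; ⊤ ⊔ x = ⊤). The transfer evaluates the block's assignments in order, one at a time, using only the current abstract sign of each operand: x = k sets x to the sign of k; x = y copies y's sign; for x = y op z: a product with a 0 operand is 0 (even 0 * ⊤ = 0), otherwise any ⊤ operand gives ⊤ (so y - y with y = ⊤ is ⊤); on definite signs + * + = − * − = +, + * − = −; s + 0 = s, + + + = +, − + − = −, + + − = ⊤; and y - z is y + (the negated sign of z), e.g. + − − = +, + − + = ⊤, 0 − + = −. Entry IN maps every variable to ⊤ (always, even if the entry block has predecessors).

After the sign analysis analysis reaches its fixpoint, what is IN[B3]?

Converged values:
  B0: | IN=(all ⊤) | OUT=(all ⊤)
  B1: | IN=(all ⊤) | OUT={c:-; rest ⊤}
  B2: | IN={c:-; rest ⊤} | OUT={c:+; rest ⊤}
  B3: | IN={c:+; rest ⊤} | OUT={c:+, e:+; rest ⊤}

Merge at B3: IN[B3] = OUT[B2] = {a: ⊤, b: ⊤, c: +, d: ⊤, e: ⊤, f: ⊤}

Answer: {a: ⊤, b: ⊤, c: +, d: ⊤, e: ⊤, f: ⊤}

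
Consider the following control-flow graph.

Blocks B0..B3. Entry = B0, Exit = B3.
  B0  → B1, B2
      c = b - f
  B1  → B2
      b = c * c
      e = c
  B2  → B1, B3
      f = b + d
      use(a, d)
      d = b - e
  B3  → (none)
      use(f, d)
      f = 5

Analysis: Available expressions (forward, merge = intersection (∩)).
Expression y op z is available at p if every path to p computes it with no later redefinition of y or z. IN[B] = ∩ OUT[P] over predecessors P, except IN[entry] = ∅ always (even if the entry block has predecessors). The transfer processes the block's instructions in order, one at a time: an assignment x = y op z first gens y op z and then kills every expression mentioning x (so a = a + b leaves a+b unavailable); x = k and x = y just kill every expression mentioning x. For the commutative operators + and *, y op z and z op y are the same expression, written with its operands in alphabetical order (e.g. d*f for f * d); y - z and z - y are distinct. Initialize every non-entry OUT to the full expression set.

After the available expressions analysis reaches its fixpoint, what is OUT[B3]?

Fixpoint table:
  B0:  IN={}  OUT={b-f}
  B1:  IN={}  OUT={c*c}
  B2:  IN={}  OUT={b-e}
  B3:  IN={b-e}  OUT={b-e}

Merge at B3: IN[B3] = OUT[B2] = {b-e}
Applying B3's transfer function to that IN value gives OUT[B3] (row B3 above).

Answer: {b-e}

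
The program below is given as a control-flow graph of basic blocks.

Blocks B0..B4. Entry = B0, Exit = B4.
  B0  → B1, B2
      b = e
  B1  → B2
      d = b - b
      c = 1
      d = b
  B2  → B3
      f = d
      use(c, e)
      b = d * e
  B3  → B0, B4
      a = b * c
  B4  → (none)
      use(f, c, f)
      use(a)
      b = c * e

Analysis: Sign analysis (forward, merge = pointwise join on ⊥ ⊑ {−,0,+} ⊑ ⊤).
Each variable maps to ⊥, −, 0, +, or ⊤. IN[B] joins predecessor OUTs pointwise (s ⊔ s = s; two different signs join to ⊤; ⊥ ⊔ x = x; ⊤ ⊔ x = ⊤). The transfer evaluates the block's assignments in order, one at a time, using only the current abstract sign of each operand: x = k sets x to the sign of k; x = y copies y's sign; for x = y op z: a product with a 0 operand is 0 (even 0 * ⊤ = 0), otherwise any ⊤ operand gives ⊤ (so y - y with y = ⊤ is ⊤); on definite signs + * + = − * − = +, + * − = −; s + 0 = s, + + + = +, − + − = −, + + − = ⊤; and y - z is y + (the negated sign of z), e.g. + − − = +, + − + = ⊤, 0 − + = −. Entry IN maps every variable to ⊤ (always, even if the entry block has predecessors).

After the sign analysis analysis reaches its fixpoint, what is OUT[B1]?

Answer: {a: ⊤, b: ⊤, c: +, d: ⊤, e: ⊤, f: ⊤}

Derivation:
Fixpoint table:
  B0:  IN=(all ⊤)  OUT=(all ⊤)
  B1:  IN=(all ⊤)  OUT={c:+; rest ⊤}
  B2:  IN=(all ⊤)  OUT=(all ⊤)
  B3:  IN=(all ⊤)  OUT=(all ⊤)
  B4:  IN=(all ⊤)  OUT=(all ⊤)

Merge at B1: IN[B1] = OUT[B0] = {a: ⊤, b: ⊤, c: ⊤, d: ⊤, e: ⊤, f: ⊤}
Applying B1's transfer function to that IN value gives OUT[B1] (row B1 above).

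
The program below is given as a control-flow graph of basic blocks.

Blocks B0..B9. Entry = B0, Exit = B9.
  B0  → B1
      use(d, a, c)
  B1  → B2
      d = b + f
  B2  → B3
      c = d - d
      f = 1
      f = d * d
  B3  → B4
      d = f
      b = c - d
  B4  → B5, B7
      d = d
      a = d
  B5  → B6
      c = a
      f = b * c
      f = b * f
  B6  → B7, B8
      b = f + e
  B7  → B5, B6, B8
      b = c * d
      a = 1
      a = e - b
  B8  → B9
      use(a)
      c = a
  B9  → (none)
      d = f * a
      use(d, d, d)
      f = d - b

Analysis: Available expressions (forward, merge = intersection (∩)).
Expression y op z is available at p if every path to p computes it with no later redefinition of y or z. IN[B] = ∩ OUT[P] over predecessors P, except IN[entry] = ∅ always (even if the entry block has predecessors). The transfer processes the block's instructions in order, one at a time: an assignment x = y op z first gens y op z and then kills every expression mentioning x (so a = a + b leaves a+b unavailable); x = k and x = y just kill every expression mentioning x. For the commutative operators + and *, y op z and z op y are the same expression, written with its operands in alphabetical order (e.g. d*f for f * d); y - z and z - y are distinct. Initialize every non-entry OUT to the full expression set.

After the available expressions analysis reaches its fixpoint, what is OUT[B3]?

Per-block solution:
  B0: | IN={} | OUT={}
  B1: | IN={} | OUT={b+f}
  B2: | IN={b+f} | OUT={d*d, d-d}
  B3: | IN={d*d, d-d} | OUT={c-d}
  B4: | IN={c-d} | OUT={}
  B5: | IN={} | OUT={b*c}
  B6: | IN={} | OUT={e+f}
  B7: | IN={} | OUT={c*d, e-b}
  B8: | IN={} | OUT={}
  B9: | IN={} | OUT={d-b}

Merge at B3: IN[B3] = OUT[B2] = {d*d, d-d}
Applying B3's transfer function to that IN value gives OUT[B3] (row B3 above).

Answer: {c-d}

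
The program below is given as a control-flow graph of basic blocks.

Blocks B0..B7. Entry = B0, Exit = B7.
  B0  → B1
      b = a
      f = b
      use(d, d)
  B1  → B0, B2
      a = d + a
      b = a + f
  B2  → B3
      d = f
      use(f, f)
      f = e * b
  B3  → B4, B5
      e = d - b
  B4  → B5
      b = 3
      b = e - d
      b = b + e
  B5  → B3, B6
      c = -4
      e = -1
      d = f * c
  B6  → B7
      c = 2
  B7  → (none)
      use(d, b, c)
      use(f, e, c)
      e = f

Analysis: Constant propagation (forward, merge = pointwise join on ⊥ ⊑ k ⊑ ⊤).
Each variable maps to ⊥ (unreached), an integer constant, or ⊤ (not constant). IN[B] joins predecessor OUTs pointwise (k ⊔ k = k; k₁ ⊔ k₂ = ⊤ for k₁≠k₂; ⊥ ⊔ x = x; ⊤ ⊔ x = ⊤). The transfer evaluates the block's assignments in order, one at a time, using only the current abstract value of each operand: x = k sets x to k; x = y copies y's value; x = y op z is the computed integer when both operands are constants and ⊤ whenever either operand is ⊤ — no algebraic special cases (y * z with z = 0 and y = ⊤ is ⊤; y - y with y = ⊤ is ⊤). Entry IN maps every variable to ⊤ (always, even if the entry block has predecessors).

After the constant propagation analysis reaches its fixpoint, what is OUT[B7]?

Answer: {a: ⊤, b: ⊤, c: 2, d: ⊤, e: ⊤, f: ⊤}

Working:
Per-block solution:
  B0: | IN=(all ⊤) | OUT=(all ⊤)
  B1: | IN=(all ⊤) | OUT=(all ⊤)
  B2: | IN=(all ⊤) | OUT=(all ⊤)
  B3: | IN=(all ⊤) | OUT=(all ⊤)
  B4: | IN=(all ⊤) | OUT=(all ⊤)
  B5: | IN=(all ⊤) | OUT={c:-4, e:-1; rest ⊤}
  B6: | IN={c:-4, e:-1; rest ⊤} | OUT={c:2, e:-1; rest ⊤}
  B7: | IN={c:2, e:-1; rest ⊤} | OUT={c:2; rest ⊤}

Merge at B7: IN[B7] = OUT[B6] = {a: ⊤, b: ⊤, c: 2, d: ⊤, e: -1, f: ⊤}
Applying B7's transfer function to that IN value gives OUT[B7] (row B7 above).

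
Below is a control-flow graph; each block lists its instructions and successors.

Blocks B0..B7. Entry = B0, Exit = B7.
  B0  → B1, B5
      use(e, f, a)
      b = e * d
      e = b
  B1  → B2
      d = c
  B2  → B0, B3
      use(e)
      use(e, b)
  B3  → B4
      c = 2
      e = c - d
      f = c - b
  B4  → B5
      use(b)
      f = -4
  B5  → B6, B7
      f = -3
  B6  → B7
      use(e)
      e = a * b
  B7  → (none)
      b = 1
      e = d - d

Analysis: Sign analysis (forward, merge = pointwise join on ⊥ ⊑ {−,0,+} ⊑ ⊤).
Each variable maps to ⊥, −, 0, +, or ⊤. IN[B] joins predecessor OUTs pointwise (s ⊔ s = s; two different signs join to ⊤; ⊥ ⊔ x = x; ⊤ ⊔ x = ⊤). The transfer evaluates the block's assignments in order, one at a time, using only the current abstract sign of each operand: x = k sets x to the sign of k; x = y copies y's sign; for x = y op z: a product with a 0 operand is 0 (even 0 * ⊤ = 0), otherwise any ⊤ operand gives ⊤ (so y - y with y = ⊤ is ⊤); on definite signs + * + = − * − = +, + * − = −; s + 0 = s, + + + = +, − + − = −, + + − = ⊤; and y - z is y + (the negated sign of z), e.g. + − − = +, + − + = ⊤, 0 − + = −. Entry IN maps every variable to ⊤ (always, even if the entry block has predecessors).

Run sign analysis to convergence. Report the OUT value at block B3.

Answer: {a: ⊤, b: ⊤, c: +, d: ⊤, e: ⊤, f: ⊤}

Trace:
Fixpoint table:
  B0:   IN=(all ⊤)   OUT=(all ⊤)
  B1:   IN=(all ⊤)   OUT=(all ⊤)
  B2:   IN=(all ⊤)   OUT=(all ⊤)
  B3:   IN=(all ⊤)   OUT={c:+; rest ⊤}
  B4:   IN={c:+; rest ⊤}   OUT={c:+, f:-; rest ⊤}
  B5:   IN=(all ⊤)   OUT={f:-; rest ⊤}
  B6:   IN={f:-; rest ⊤}   OUT={f:-; rest ⊤}
  B7:   IN={f:-; rest ⊤}   OUT={b:+, f:-; rest ⊤}

Merge at B3: IN[B3] = OUT[B2] = {a: ⊤, b: ⊤, c: ⊤, d: ⊤, e: ⊤, f: ⊤}
Applying B3's transfer function to that IN value gives OUT[B3] (row B3 above).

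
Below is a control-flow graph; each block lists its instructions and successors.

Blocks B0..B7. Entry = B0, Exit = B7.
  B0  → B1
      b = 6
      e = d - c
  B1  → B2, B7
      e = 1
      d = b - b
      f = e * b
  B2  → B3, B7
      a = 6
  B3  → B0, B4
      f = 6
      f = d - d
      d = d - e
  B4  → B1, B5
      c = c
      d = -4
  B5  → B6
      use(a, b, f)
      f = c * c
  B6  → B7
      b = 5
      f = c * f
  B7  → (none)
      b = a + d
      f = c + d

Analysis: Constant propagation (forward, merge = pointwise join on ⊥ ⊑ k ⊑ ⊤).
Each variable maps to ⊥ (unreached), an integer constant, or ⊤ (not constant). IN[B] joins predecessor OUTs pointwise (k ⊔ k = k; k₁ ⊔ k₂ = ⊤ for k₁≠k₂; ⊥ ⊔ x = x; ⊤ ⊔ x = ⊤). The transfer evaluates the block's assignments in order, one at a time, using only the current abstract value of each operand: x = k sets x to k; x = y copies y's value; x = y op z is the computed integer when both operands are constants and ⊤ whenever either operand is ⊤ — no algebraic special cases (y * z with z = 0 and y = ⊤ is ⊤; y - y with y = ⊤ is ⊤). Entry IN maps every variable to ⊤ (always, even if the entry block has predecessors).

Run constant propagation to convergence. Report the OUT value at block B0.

Answer: {a: ⊤, b: 6, c: ⊤, d: ⊤, e: ⊤, f: ⊤}

Working:
Fixpoint table:
  B0:  IN=(all ⊤)  OUT={b:6; rest ⊤}
  B1:  IN={b:6; rest ⊤}  OUT={b:6, d:0, e:1, f:6; rest ⊤}
  B2:  IN={b:6, d:0, e:1, f:6; rest ⊤}  OUT={a:6, b:6, d:0, e:1, f:6; rest ⊤}
  B3:  IN={a:6, b:6, d:0, e:1, f:6; rest ⊤}  OUT={a:6, b:6, d:-1, e:1, f:0; rest ⊤}
  B4:  IN={a:6, b:6, d:-1, e:1, f:0; rest ⊤}  OUT={a:6, b:6, d:-4, e:1, f:0; rest ⊤}
  B5:  IN={a:6, b:6, d:-4, e:1, f:0; rest ⊤}  OUT={a:6, b:6, d:-4, e:1; rest ⊤}
  B6:  IN={a:6, b:6, d:-4, e:1; rest ⊤}  OUT={a:6, b:5, d:-4, e:1; rest ⊤}
  B7:  IN={e:1; rest ⊤}  OUT={e:1; rest ⊤}

Merge at B0 (entry node, so the boundary value (all ⊤) is joined with the incoming edge(s)): IN[B0] = (all ⊤) ⊔ OUT[B3] = {a: ⊤, b: ⊤, c: ⊤, d: ⊤, e: ⊤, f: ⊤}
Applying B0's transfer function to that IN value gives OUT[B0] (row B0 above).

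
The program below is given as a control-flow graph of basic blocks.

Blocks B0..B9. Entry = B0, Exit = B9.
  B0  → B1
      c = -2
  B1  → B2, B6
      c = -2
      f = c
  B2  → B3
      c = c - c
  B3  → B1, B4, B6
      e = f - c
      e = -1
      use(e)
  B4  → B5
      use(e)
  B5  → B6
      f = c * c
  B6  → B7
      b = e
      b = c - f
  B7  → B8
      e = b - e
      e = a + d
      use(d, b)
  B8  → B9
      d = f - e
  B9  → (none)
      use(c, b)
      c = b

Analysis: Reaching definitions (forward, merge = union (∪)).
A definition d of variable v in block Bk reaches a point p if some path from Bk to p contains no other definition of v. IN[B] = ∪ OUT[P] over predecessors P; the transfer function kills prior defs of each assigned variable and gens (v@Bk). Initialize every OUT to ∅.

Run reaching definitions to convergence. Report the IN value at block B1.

Fixpoint table:
  B0:  IN={}  OUT={c@B0}
  B1:  IN={c@B0, c@B2, e@B3, f@B1}  OUT={c@B1, e@B3, f@B1}
  B2:  IN={c@B1, e@B3, f@B1}  OUT={c@B2, e@B3, f@B1}
  B3:  IN={c@B2, e@B3, f@B1}  OUT={c@B2, e@B3, f@B1}
  B4:  IN={c@B2, e@B3, f@B1}  OUT={c@B2, e@B3, f@B1}
  B5:  IN={c@B2, e@B3, f@B1}  OUT={c@B2, e@B3, f@B5}
  B6:  IN={c@B1, c@B2, e@B3, f@B1, f@B5}  OUT={b@B6, c@B1, c@B2, e@B3, f@B1, f@B5}
  B7:  IN={b@B6, c@B1, c@B2, e@B3, f@B1, f@B5}  OUT={b@B6, c@B1, c@B2, e@B7, f@B1, f@B5}
  B8:  IN={b@B6, c@B1, c@B2, e@B7, f@B1, f@B5}  OUT={b@B6, c@B1, c@B2, d@B8, e@B7, f@B1, f@B5}
  B9:  IN={b@B6, c@B1, c@B2, d@B8, e@B7, f@B1, f@B5}  OUT={b@B6, c@B9, d@B8, e@B7, f@B1, f@B5}

Merge at B1: IN[B1] = OUT[B0] ⊔ OUT[B3] = {c@B0, c@B2, e@B3, f@B1}

Answer: {c@B0, c@B2, e@B3, f@B1}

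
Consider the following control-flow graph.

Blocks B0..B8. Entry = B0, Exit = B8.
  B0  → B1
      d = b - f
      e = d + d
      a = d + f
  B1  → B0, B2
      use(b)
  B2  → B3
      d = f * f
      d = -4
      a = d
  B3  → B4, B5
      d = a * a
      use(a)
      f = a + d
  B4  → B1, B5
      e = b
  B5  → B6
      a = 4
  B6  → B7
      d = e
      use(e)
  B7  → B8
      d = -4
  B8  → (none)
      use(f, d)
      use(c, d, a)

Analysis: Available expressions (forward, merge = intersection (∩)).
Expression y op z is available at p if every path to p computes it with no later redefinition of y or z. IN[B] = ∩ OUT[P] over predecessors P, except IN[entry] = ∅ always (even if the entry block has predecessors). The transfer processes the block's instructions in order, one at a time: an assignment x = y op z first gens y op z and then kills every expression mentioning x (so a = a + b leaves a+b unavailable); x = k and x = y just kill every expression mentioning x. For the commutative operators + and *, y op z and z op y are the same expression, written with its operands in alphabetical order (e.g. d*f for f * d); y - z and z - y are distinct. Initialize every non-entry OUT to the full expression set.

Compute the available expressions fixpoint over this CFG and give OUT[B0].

Converged values:
  B0:   IN={}   OUT={b-f, d+d, d+f}
  B1:   IN={}   OUT={}
  B2:   IN={}   OUT={f*f}
  B3:   IN={f*f}   OUT={a*a, a+d}
  B4:   IN={a*a, a+d}   OUT={a*a, a+d}
  B5:   IN={a*a, a+d}   OUT={}
  B6:   IN={}   OUT={}
  B7:   IN={}   OUT={}
  B8:   IN={}   OUT={}

Merge at B0 (entry node, so the boundary value {} is joined with the incoming edge(s)): IN[B0] = {} ∩ OUT[B1] = {}
Applying B0's transfer function to that IN value gives OUT[B0] (row B0 above).

Answer: {b-f, d+d, d+f}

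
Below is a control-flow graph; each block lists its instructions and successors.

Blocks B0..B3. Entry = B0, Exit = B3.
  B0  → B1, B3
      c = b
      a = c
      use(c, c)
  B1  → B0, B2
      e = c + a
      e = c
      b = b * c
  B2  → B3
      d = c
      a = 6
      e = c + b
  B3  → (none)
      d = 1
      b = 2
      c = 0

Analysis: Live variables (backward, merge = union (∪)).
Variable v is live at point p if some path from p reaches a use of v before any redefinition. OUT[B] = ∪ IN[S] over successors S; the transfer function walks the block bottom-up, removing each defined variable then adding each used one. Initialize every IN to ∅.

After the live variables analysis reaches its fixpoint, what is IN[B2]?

Answer: {b, c}

Trace:
Converged values:
  B0: | IN={b} | OUT={a, b, c}
  B1: | IN={a, b, c} | OUT={b, c}
  B2: | IN={b, c} | OUT={}
  B3: | IN={} | OUT={}

Merge at B2: OUT[B2] = IN[B3] = {}
Applying B2's transfer function to that OUT value gives IN[B2] (row B2 above).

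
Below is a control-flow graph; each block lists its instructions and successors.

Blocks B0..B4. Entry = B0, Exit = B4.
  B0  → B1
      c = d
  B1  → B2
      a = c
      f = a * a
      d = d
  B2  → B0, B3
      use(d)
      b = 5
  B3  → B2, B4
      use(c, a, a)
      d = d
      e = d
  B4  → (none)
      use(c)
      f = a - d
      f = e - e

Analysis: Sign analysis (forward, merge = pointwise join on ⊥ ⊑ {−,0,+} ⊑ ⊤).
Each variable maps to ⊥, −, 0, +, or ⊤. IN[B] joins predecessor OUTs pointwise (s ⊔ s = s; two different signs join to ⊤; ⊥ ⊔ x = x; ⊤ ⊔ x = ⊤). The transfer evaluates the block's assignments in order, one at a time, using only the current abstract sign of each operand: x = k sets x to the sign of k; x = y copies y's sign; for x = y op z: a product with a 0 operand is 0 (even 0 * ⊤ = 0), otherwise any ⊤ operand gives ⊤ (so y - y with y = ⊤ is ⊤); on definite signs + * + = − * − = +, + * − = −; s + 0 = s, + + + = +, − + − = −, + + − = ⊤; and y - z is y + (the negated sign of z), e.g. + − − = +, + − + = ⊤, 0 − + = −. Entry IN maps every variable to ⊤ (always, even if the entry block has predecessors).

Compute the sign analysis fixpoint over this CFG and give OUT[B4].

Fixpoint table:
  B0:   IN=(all ⊤)   OUT=(all ⊤)
  B1:   IN=(all ⊤)   OUT=(all ⊤)
  B2:   IN=(all ⊤)   OUT={b:+; rest ⊤}
  B3:   IN={b:+; rest ⊤}   OUT={b:+; rest ⊤}
  B4:   IN={b:+; rest ⊤}   OUT={b:+; rest ⊤}

Merge at B4: IN[B4] = OUT[B3] = {a: ⊤, b: +, c: ⊤, d: ⊤, e: ⊤, f: ⊤}
Applying B4's transfer function to that IN value gives OUT[B4] (row B4 above).

Answer: {a: ⊤, b: +, c: ⊤, d: ⊤, e: ⊤, f: ⊤}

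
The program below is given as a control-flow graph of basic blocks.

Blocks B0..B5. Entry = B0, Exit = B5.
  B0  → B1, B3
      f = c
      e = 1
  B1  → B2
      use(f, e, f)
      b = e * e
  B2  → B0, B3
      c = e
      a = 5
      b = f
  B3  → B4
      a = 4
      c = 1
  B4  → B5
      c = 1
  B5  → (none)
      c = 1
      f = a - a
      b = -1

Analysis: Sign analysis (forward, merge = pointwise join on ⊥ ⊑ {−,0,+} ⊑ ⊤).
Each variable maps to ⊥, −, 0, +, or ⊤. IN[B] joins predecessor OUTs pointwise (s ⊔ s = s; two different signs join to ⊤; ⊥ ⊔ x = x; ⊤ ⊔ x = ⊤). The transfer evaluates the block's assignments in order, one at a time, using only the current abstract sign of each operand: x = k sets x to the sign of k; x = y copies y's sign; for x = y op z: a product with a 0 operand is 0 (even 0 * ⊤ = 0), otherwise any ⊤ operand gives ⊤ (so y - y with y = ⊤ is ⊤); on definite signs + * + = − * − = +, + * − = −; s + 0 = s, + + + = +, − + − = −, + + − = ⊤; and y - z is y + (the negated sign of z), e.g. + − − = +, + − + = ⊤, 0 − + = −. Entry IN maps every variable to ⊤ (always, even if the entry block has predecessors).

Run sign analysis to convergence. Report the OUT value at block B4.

Converged values:
  B0: | IN=(all ⊤) | OUT={e:+; rest ⊤}
  B1: | IN={e:+; rest ⊤} | OUT={b:+, e:+; rest ⊤}
  B2: | IN={b:+, e:+; rest ⊤} | OUT={a:+, c:+, e:+; rest ⊤}
  B3: | IN={e:+; rest ⊤} | OUT={a:+, c:+, e:+; rest ⊤}
  B4: | IN={a:+, c:+, e:+; rest ⊤} | OUT={a:+, c:+, e:+; rest ⊤}
  B5: | IN={a:+, c:+, e:+; rest ⊤} | OUT={a:+, b:-, c:+, e:+; rest ⊤}

Merge at B4: IN[B4] = OUT[B3] = {a: +, b: ⊤, c: +, d: ⊤, e: +, f: ⊤}
Applying B4's transfer function to that IN value gives OUT[B4] (row B4 above).

Answer: {a: +, b: ⊤, c: +, d: ⊤, e: +, f: ⊤}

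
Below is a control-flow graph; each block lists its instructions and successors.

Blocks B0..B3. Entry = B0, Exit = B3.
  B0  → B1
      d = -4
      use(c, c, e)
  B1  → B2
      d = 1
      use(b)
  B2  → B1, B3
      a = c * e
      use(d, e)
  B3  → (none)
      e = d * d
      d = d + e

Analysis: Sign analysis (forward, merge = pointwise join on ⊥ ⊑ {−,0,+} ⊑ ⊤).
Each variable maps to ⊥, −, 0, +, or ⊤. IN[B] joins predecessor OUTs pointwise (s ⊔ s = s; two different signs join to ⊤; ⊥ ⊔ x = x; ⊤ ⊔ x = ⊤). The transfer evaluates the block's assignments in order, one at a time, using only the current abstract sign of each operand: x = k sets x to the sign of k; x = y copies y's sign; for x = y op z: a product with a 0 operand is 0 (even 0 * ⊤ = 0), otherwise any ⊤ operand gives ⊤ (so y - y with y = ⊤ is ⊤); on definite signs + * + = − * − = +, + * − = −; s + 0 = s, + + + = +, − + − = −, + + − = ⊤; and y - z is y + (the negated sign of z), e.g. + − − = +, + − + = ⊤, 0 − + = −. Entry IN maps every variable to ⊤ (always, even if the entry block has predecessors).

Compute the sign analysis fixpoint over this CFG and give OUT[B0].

Fixpoint table:
  B0:  IN=(all ⊤)  OUT={d:-; rest ⊤}
  B1:  IN=(all ⊤)  OUT={d:+; rest ⊤}
  B2:  IN={d:+; rest ⊤}  OUT={d:+; rest ⊤}
  B3:  IN={d:+; rest ⊤}  OUT={d:+, e:+; rest ⊤}

B0 is the boundary node: IN[B0] = {a: ⊤, b: ⊤, c: ⊤, d: ⊤, e: ⊤, f: ⊤}
Applying B0's transfer function to that IN value gives OUT[B0] (row B0 above).

Answer: {a: ⊤, b: ⊤, c: ⊤, d: -, e: ⊤, f: ⊤}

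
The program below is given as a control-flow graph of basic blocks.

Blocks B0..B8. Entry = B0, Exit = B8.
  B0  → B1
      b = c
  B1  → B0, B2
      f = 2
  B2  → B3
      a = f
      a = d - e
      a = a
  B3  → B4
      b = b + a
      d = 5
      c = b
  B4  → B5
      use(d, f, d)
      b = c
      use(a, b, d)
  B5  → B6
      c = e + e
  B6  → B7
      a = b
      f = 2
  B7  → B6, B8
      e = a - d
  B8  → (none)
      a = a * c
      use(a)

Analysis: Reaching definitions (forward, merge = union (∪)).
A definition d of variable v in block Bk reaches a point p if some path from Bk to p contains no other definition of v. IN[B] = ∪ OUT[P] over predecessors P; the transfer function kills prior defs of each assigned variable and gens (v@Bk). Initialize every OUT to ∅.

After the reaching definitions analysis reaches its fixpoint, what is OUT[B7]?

Fixpoint table:
  B0: | IN={b@B0, f@B1} | OUT={b@B0, f@B1}
  B1: | IN={b@B0, f@B1} | OUT={b@B0, f@B1}
  B2: | IN={b@B0, f@B1} | OUT={a@B2, b@B0, f@B1}
  B3: | IN={a@B2, b@B0, f@B1} | OUT={a@B2, b@B3, c@B3, d@B3, f@B1}
  B4: | IN={a@B2, b@B3, c@B3, d@B3, f@B1} | OUT={a@B2, b@B4, c@B3, d@B3, f@B1}
  B5: | IN={a@B2, b@B4, c@B3, d@B3, f@B1} | OUT={a@B2, b@B4, c@B5, d@B3, f@B1}
  B6: | IN={a@B2, a@B6, b@B4, c@B5, d@B3, e@B7, f@B1, f@B6} | OUT={a@B6, b@B4, c@B5, d@B3, e@B7, f@B6}
  B7: | IN={a@B6, b@B4, c@B5, d@B3, e@B7, f@B6} | OUT={a@B6, b@B4, c@B5, d@B3, e@B7, f@B6}
  B8: | IN={a@B6, b@B4, c@B5, d@B3, e@B7, f@B6} | OUT={a@B8, b@B4, c@B5, d@B3, e@B7, f@B6}

Merge at B7: IN[B7] = OUT[B6] = {a@B6, b@B4, c@B5, d@B3, e@B7, f@B6}
Applying B7's transfer function to that IN value gives OUT[B7] (row B7 above).

Answer: {a@B6, b@B4, c@B5, d@B3, e@B7, f@B6}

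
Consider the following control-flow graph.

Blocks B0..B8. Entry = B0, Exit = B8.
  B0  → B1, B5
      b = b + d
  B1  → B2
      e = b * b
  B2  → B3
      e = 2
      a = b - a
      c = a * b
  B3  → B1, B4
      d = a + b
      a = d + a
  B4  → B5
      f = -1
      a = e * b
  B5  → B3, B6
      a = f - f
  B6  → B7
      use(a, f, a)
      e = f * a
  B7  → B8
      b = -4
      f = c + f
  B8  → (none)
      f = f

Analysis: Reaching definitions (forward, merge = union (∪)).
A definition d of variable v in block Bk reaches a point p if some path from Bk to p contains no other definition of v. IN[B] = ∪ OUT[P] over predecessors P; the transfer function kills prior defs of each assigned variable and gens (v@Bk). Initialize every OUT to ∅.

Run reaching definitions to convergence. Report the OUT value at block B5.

Fixpoint table:
  B0:  IN={}  OUT={b@B0}
  B1:  IN={a@B3, b@B0, c@B2, d@B3, e@B2, f@B4}  OUT={a@B3, b@B0, c@B2, d@B3, e@B1, f@B4}
  B2:  IN={a@B3, b@B0, c@B2, d@B3, e@B1, f@B4}  OUT={a@B2, b@B0, c@B2, d@B3, e@B2, f@B4}
  B3:  IN={a@B2, a@B5, b@B0, c@B2, d@B3, e@B2, f@B4}  OUT={a@B3, b@B0, c@B2, d@B3, e@B2, f@B4}
  B4:  IN={a@B3, b@B0, c@B2, d@B3, e@B2, f@B4}  OUT={a@B4, b@B0, c@B2, d@B3, e@B2, f@B4}
  B5:  IN={a@B4, b@B0, c@B2, d@B3, e@B2, f@B4}  OUT={a@B5, b@B0, c@B2, d@B3, e@B2, f@B4}
  B6:  IN={a@B5, b@B0, c@B2, d@B3, e@B2, f@B4}  OUT={a@B5, b@B0, c@B2, d@B3, e@B6, f@B4}
  B7:  IN={a@B5, b@B0, c@B2, d@B3, e@B6, f@B4}  OUT={a@B5, b@B7, c@B2, d@B3, e@B6, f@B7}
  B8:  IN={a@B5, b@B7, c@B2, d@B3, e@B6, f@B7}  OUT={a@B5, b@B7, c@B2, d@B3, e@B6, f@B8}

Merge at B5: IN[B5] = OUT[B0] ⊔ OUT[B4] = {a@B4, b@B0, c@B2, d@B3, e@B2, f@B4}
Applying B5's transfer function to that IN value gives OUT[B5] (row B5 above).

Answer: {a@B5, b@B0, c@B2, d@B3, e@B2, f@B4}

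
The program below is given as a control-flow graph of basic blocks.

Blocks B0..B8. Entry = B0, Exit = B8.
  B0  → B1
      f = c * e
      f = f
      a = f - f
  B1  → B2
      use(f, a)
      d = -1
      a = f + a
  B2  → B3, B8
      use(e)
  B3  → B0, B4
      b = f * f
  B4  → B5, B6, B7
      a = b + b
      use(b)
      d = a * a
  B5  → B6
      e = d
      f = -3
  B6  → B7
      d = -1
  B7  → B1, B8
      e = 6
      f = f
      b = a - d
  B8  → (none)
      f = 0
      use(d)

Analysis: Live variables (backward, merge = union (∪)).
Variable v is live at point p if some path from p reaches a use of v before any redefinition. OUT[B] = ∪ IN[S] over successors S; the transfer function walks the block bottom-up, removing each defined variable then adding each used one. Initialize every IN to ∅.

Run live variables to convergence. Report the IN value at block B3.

Converged values:
  B0: | IN={c, e} | OUT={a, c, e, f}
  B1: | IN={a, c, e, f} | OUT={c, d, e, f}
  B2: | IN={c, d, e, f} | OUT={c, d, e, f}
  B3: | IN={c, e, f} | OUT={b, c, e, f}
  B4: | IN={b, c, f} | OUT={a, c, d, f}
  B5: | IN={a, c, d} | OUT={a, c, f}
  B6: | IN={a, c, f} | OUT={a, c, d, f}
  B7: | IN={a, c, d, f} | OUT={a, c, d, e, f}
  B8: | IN={d} | OUT={}

Merge at B3: OUT[B3] = IN[B0] ⊔ IN[B4] = {b, c, e, f}
Applying B3's transfer function to that OUT value gives IN[B3] (row B3 above).

Answer: {c, e, f}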